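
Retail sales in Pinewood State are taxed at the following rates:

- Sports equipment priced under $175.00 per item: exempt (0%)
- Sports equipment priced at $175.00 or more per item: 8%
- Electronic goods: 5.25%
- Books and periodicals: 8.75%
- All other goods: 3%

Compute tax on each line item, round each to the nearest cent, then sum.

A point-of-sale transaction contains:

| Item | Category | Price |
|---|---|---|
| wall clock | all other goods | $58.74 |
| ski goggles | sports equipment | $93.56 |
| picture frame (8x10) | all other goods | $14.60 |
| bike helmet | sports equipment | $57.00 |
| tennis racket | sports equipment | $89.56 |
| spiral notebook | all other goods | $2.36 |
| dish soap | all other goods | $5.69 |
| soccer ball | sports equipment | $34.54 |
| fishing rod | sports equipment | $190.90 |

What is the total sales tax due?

$17.71

Wall clock $58.74: all other goods → 3% → $1.76
Ski goggles $93.56: sports equipment, under $175.00 → 0% → $0.00
Picture frame (8x10) $14.60: all other goods → 3% → $0.44
Bike helmet $57.00: sports equipment, under $175.00 → 0% → $0.00
Tennis racket $89.56: sports equipment, under $175.00 → 0% → $0.00
Spiral notebook $2.36: all other goods → 3% → $0.07
Dish soap $5.69: all other goods → 3% → $0.17
Soccer ball $34.54: sports equipment, under $175.00 → 0% → $0.00
Fishing rod $190.90: sports equipment, $175.00 or more → 8% → $15.27
Total tax = $1.76 + $0.44 + $0.07 + $0.17 + $15.27 = $17.71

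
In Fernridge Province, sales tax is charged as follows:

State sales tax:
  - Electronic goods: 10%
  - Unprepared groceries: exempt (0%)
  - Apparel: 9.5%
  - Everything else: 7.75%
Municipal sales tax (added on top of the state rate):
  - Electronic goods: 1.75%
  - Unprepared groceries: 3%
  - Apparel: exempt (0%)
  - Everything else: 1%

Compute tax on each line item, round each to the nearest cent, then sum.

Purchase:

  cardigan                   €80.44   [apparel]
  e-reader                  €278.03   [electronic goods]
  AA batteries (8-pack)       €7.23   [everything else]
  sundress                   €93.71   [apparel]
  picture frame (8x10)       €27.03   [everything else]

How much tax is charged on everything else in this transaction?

€3.00

AA batteries (8-pack) €7.23: everything else → 7.75% + 1% municipal = 8.75% → €0.63
Picture frame (8x10) €27.03: everything else → 7.75% + 1% municipal = 8.75% → €2.37
Tax on everything else = €0.63 + €2.37 = €3.00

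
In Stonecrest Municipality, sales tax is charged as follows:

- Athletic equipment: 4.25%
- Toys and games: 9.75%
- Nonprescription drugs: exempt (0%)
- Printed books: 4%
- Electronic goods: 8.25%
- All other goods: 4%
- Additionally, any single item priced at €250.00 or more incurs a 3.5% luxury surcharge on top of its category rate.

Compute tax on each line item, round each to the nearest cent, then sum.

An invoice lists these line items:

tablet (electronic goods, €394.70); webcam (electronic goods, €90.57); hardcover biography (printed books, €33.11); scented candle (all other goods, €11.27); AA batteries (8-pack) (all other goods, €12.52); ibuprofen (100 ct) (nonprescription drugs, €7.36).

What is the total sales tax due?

Tablet €394.70: electronic goods → 8.25% + 3.5% surcharge = 11.75% → €46.38
Webcam €90.57: electronic goods → 8.25% → €7.47
Hardcover biography €33.11: printed books → 4% → €1.32
Scented candle €11.27: all other goods → 4% → €0.45
AA batteries (8-pack) €12.52: all other goods → 4% → €0.50
Ibuprofen (100 ct) €7.36: nonprescription drugs → 0% → €0.00
Total tax = €46.38 + €7.47 + €1.32 + €0.45 + €0.50 = €56.12

€56.12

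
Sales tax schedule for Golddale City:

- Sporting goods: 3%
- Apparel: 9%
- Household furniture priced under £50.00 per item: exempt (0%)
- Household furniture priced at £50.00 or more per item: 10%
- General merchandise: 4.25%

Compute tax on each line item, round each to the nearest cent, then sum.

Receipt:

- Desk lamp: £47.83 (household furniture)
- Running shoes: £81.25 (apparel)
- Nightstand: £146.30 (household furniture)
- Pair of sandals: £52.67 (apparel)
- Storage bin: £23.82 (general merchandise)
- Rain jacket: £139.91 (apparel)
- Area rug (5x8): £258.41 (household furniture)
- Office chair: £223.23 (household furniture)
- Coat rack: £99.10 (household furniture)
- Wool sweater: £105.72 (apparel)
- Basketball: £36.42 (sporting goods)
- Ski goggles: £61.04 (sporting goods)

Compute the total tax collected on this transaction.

Desk lamp £47.83: household furniture, under £50.00 → 0% → £0.00
Running shoes £81.25: apparel → 9% → £7.31
Nightstand £146.30: household furniture, £50.00 or more → 10% → £14.63
Pair of sandals £52.67: apparel → 9% → £4.74
Storage bin £23.82: general merchandise → 4.25% → £1.01
Rain jacket £139.91: apparel → 9% → £12.59
Area rug (5x8) £258.41: household furniture, £50.00 or more → 10% → £25.84
Office chair £223.23: household furniture, £50.00 or more → 10% → £22.32
Coat rack £99.10: household furniture, £50.00 or more → 10% → £9.91
Wool sweater £105.72: apparel → 9% → £9.51
Basketball £36.42: sporting goods → 3% → £1.09
Ski goggles £61.04: sporting goods → 3% → £1.83
Total tax = £7.31 + £14.63 + £4.74 + £1.01 + £12.59 + £25.84 + £22.32 + £9.91 + £9.51 + £1.09 + £1.83 = £110.78

£110.78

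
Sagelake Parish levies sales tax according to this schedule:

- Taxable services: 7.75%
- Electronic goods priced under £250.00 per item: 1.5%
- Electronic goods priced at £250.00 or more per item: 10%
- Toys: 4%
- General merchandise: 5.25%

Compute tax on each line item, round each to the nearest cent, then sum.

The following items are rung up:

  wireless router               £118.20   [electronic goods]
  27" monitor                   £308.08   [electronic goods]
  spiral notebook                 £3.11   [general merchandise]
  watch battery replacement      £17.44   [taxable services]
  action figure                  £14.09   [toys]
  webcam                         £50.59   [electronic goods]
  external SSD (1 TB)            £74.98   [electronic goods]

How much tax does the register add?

£36.53

Wireless router £118.20: electronic goods, under £250.00 → 1.5% → £1.77
27" monitor £308.08: electronic goods, £250.00 or more → 10% → £30.81
Spiral notebook £3.11: general merchandise → 5.25% → £0.16
Watch battery replacement £17.44: taxable services → 7.75% → £1.35
Action figure £14.09: toys → 4% → £0.56
Webcam £50.59: electronic goods, under £250.00 → 1.5% → £0.76
External SSD (1 TB) £74.98: electronic goods, under £250.00 → 1.5% → £1.12
Total tax = £1.77 + £30.81 + £0.16 + £1.35 + £0.56 + £0.76 + £1.12 = £36.53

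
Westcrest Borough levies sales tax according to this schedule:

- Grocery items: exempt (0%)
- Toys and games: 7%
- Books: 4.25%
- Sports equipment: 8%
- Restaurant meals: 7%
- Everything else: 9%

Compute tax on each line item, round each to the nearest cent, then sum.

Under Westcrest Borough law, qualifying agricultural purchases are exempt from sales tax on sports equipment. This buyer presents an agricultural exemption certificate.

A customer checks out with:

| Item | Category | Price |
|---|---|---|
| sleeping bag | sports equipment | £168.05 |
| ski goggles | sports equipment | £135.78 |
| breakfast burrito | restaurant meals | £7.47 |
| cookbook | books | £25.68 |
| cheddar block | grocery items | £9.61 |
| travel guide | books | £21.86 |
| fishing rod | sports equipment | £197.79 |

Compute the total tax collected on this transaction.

Sleeping bag £168.05: sports equipment, buyer-exempt → 0% → £0.00
Ski goggles £135.78: sports equipment, buyer-exempt → 0% → £0.00
Breakfast burrito £7.47: restaurant meals → 7% → £0.52
Cookbook £25.68: books → 4.25% → £1.09
Cheddar block £9.61: grocery items → 0% → £0.00
Travel guide £21.86: books → 4.25% → £0.93
Fishing rod £197.79: sports equipment, buyer-exempt → 0% → £0.00
Total tax = £0.52 + £1.09 + £0.93 = £2.54

£2.54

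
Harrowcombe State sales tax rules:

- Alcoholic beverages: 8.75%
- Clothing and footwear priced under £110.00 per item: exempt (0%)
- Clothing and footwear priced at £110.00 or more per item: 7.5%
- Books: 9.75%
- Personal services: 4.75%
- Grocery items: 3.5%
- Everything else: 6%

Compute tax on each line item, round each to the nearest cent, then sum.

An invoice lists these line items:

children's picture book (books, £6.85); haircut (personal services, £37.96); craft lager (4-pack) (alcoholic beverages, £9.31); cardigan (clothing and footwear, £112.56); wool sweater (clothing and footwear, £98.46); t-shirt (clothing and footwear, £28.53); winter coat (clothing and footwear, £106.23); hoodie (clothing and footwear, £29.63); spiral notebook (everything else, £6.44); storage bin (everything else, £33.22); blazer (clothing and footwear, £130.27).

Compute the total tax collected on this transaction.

Children's picture book £6.85: books → 9.75% → £0.67
Haircut £37.96: personal services → 4.75% → £1.80
Craft lager (4-pack) £9.31: alcoholic beverages → 8.75% → £0.81
Cardigan £112.56: clothing and footwear, £110.00 or more → 7.5% → £8.44
Wool sweater £98.46: clothing and footwear, under £110.00 → 0% → £0.00
T-shirt £28.53: clothing and footwear, under £110.00 → 0% → £0.00
Winter coat £106.23: clothing and footwear, under £110.00 → 0% → £0.00
Hoodie £29.63: clothing and footwear, under £110.00 → 0% → £0.00
Spiral notebook £6.44: everything else → 6% → £0.39
Storage bin £33.22: everything else → 6% → £1.99
Blazer £130.27: clothing and footwear, £110.00 or more → 7.5% → £9.77
Total tax = £0.67 + £1.80 + £0.81 + £8.44 + £0.39 + £1.99 + £9.77 = £23.87

£23.87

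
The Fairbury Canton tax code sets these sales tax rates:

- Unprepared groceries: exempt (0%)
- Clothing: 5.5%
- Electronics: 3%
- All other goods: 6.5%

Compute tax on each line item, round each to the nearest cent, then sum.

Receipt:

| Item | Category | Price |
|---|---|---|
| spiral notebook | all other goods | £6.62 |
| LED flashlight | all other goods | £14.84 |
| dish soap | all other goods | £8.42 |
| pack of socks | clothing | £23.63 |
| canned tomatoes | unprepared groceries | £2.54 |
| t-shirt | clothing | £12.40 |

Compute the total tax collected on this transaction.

Spiral notebook £6.62: all other goods → 6.5% → £0.43
LED flashlight £14.84: all other goods → 6.5% → £0.96
Dish soap £8.42: all other goods → 6.5% → £0.55
Pack of socks £23.63: clothing → 5.5% → £1.30
Canned tomatoes £2.54: unprepared groceries → 0% → £0.00
T-shirt £12.40: clothing → 5.5% → £0.68
Total tax = £0.43 + £0.96 + £0.55 + £1.30 + £0.68 = £3.92

£3.92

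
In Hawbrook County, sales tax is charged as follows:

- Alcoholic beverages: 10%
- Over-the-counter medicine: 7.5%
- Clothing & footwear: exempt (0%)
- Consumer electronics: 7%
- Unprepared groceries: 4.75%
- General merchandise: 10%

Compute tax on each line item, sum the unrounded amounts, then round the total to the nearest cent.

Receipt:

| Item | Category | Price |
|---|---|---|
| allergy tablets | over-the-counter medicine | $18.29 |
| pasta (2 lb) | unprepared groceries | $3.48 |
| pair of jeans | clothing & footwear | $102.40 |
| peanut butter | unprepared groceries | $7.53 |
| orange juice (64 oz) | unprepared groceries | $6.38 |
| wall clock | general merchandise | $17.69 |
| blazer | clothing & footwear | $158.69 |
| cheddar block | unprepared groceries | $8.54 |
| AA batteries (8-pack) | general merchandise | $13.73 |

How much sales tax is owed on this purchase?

$5.75

Allergy tablets $18.29: over-the-counter medicine → 7.5% → $1.37175
Pasta (2 lb) $3.48: unprepared groceries → 4.75% → $0.1653
Pair of jeans $102.40: clothing & footwear → 0% → $0.00
Peanut butter $7.53: unprepared groceries → 4.75% → $0.357675
Orange juice (64 oz) $6.38: unprepared groceries → 4.75% → $0.30305
Wall clock $17.69: general merchandise → 10% → $1.769
Blazer $158.69: clothing & footwear → 0% → $0.00
Cheddar block $8.54: unprepared groceries → 4.75% → $0.40565
AA batteries (8-pack) $13.73: general merchandise → 10% → $1.373
Unrounded tax sum = $5.745425 → $5.75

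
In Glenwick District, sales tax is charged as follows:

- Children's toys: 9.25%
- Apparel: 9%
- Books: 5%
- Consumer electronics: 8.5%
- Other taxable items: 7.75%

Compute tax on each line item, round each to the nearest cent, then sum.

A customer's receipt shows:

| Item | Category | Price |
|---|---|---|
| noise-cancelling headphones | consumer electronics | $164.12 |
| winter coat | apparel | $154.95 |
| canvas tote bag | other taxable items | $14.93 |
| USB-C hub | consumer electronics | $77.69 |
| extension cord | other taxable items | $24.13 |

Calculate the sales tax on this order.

$37.53

Noise-cancelling headphones $164.12: consumer electronics → 8.5% → $13.95
Winter coat $154.95: apparel → 9% → $13.95
Canvas tote bag $14.93: other taxable items → 7.75% → $1.16
USB-C hub $77.69: consumer electronics → 8.5% → $6.60
Extension cord $24.13: other taxable items → 7.75% → $1.87
Total tax = $13.95 + $13.95 + $1.16 + $6.60 + $1.87 = $37.53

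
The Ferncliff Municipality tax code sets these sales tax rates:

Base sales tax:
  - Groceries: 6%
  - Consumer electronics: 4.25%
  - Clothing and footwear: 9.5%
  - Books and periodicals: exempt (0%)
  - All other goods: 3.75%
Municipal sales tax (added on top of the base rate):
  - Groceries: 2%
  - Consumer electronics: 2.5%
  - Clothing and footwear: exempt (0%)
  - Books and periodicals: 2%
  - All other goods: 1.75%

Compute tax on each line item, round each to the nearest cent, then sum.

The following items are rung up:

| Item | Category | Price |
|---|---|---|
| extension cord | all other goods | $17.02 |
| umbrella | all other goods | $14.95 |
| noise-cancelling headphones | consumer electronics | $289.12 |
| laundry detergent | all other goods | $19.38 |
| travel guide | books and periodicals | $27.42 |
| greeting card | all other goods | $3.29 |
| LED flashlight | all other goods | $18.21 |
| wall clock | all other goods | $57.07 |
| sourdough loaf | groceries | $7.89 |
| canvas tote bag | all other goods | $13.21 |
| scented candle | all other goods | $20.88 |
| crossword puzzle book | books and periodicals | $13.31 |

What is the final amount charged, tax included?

$531.75

Extension cord $17.02: all other goods → 3.75% + 1.75% municipal = 5.5% → $0.94
Umbrella $14.95: all other goods → 3.75% + 1.75% municipal = 5.5% → $0.82
Noise-cancelling headphones $289.12: consumer electronics → 4.25% + 2.5% municipal = 6.75% → $19.52
Laundry detergent $19.38: all other goods → 3.75% + 1.75% municipal = 5.5% → $1.07
Travel guide $27.42: books and periodicals → 0% + 2% municipal = 2% → $0.55
Greeting card $3.29: all other goods → 3.75% + 1.75% municipal = 5.5% → $0.18
LED flashlight $18.21: all other goods → 3.75% + 1.75% municipal = 5.5% → $1.00
Wall clock $57.07: all other goods → 3.75% + 1.75% municipal = 5.5% → $3.14
Sourdough loaf $7.89: groceries → 6% + 2% municipal = 8% → $0.63
Canvas tote bag $13.21: all other goods → 3.75% + 1.75% municipal = 5.5% → $0.73
Scented candle $20.88: all other goods → 3.75% + 1.75% municipal = 5.5% → $1.15
Crossword puzzle book $13.31: books and periodicals → 0% + 2% municipal = 2% → $0.27
Subtotal = $501.75; tax = $30.00; total due = $531.75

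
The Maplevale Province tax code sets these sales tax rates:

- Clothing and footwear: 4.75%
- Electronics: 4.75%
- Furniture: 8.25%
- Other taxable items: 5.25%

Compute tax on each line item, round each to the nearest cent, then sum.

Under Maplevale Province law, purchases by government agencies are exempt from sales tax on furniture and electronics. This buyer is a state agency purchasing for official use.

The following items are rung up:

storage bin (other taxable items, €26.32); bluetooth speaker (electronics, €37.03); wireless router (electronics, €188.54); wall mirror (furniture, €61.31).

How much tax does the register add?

€1.38

Storage bin €26.32: other taxable items → 5.25% → €1.38
Bluetooth speaker €37.03: electronics, buyer-exempt → 0% → €0.00
Wireless router €188.54: electronics, buyer-exempt → 0% → €0.00
Wall mirror €61.31: furniture, buyer-exempt → 0% → €0.00
Total tax = €1.38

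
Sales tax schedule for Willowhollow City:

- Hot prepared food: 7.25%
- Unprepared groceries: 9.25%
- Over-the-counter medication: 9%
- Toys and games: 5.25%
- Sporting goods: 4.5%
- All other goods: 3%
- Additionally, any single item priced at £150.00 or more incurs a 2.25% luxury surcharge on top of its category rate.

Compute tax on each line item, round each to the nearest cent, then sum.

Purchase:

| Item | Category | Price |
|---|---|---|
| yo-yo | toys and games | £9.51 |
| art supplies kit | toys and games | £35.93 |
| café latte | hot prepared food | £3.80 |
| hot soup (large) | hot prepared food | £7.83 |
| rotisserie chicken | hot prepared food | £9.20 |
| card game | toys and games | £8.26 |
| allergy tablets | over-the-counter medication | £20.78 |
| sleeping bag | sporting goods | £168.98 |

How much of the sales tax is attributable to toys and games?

£2.82

Yo-yo £9.51: toys and games → 5.25% → £0.50
Art supplies kit £35.93: toys and games → 5.25% → £1.89
Card game £8.26: toys and games → 5.25% → £0.43
Tax on toys and games = £0.50 + £1.89 + £0.43 = £2.82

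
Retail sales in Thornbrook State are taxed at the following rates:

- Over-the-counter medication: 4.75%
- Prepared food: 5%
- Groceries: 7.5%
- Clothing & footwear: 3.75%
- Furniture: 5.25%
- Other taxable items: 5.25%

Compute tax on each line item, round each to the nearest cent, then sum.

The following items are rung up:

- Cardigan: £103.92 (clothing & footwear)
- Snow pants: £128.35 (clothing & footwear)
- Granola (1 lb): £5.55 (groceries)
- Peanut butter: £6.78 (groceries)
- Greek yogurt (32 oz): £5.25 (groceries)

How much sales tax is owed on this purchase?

£10.03

Cardigan £103.92: clothing & footwear → 3.75% → £3.90
Snow pants £128.35: clothing & footwear → 3.75% → £4.81
Granola (1 lb) £5.55: groceries → 7.5% → £0.42
Peanut butter £6.78: groceries → 7.5% → £0.51
Greek yogurt (32 oz) £5.25: groceries → 7.5% → £0.39
Total tax = £3.90 + £4.81 + £0.42 + £0.51 + £0.39 = £10.03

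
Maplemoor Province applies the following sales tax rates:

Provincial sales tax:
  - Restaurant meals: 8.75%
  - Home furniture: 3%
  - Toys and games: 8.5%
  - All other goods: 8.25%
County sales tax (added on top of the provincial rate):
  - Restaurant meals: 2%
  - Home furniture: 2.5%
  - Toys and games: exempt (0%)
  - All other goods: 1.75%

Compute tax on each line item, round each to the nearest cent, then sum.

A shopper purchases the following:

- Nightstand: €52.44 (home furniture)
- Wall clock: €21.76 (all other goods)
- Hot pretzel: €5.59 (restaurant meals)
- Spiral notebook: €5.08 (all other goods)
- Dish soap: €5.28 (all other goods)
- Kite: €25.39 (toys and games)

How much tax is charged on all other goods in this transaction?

Wall clock €21.76: all other goods → 8.25% + 1.75% county = 10% → €2.18
Spiral notebook €5.08: all other goods → 8.25% + 1.75% county = 10% → €0.51
Dish soap €5.28: all other goods → 8.25% + 1.75% county = 10% → €0.53
Tax on all other goods = €2.18 + €0.51 + €0.53 = €3.22

€3.22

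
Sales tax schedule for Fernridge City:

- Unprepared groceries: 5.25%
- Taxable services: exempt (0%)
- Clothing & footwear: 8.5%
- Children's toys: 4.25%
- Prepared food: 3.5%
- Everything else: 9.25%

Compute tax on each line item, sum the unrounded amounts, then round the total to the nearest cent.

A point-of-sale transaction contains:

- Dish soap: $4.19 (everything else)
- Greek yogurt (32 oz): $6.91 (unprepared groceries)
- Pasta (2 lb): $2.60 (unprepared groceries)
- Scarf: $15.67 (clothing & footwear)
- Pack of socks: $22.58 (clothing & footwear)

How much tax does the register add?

$4.14

Dish soap $4.19: everything else → 9.25% → $0.387575
Greek yogurt (32 oz) $6.91: unprepared groceries → 5.25% → $0.362775
Pasta (2 lb) $2.60: unprepared groceries → 5.25% → $0.1365
Scarf $15.67: clothing & footwear → 8.5% → $1.33195
Pack of socks $22.58: clothing & footwear → 8.5% → $1.9193
Unrounded tax sum = $4.1381 → $4.14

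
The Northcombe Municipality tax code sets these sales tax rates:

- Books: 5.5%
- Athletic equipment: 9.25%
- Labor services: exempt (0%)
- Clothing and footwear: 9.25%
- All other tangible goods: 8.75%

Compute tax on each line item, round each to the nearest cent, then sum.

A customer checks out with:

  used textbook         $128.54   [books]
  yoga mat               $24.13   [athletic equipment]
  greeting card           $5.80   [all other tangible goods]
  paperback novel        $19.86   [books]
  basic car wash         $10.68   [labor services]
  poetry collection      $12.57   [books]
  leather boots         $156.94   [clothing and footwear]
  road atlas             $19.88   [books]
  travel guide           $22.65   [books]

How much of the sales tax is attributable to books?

Used textbook $128.54: books → 5.5% → $7.07
Paperback novel $19.86: books → 5.5% → $1.09
Poetry collection $12.57: books → 5.5% → $0.69
Road atlas $19.88: books → 5.5% → $1.09
Travel guide $22.65: books → 5.5% → $1.25
Tax on books = $7.07 + $1.09 + $0.69 + $1.09 + $1.25 = $11.19

$11.19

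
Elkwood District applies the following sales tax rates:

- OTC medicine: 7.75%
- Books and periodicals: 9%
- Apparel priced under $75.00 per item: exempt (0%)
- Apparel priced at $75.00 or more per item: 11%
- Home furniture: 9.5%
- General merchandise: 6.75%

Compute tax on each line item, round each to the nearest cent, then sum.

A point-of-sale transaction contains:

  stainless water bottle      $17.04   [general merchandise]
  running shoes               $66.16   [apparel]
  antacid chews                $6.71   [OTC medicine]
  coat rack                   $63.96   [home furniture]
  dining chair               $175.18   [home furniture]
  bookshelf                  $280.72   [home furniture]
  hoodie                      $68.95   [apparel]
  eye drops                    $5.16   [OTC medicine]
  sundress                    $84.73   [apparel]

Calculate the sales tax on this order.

Stainless water bottle $17.04: general merchandise → 6.75% → $1.15
Running shoes $66.16: apparel, under $75.00 → 0% → $0.00
Antacid chews $6.71: OTC medicine → 7.75% → $0.52
Coat rack $63.96: home furniture → 9.5% → $6.08
Dining chair $175.18: home furniture → 9.5% → $16.64
Bookshelf $280.72: home furniture → 9.5% → $26.67
Hoodie $68.95: apparel, under $75.00 → 0% → $0.00
Eye drops $5.16: OTC medicine → 7.75% → $0.40
Sundress $84.73: apparel, $75.00 or more → 11% → $9.32
Total tax = $1.15 + $0.52 + $6.08 + $16.64 + $26.67 + $0.40 + $9.32 = $60.78

$60.78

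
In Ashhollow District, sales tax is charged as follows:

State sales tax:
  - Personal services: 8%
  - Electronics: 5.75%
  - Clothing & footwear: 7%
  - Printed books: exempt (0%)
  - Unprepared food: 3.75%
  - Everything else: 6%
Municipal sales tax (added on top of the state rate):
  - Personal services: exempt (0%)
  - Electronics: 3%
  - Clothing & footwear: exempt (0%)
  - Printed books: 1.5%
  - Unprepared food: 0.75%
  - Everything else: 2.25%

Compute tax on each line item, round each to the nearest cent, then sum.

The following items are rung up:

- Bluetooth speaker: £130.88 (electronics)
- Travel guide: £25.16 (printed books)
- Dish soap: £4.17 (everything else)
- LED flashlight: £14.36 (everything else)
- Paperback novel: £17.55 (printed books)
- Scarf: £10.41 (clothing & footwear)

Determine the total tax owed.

Bluetooth speaker £130.88: electronics → 5.75% + 3% municipal = 8.75% → £11.45
Travel guide £25.16: printed books → 0% + 1.5% municipal = 1.5% → £0.38
Dish soap £4.17: everything else → 6% + 2.25% municipal = 8.25% → £0.34
LED flashlight £14.36: everything else → 6% + 2.25% municipal = 8.25% → £1.18
Paperback novel £17.55: printed books → 0% + 1.5% municipal = 1.5% → £0.26
Scarf £10.41: clothing & footwear → 7% + 0% municipal = 7% → £0.73
Total tax = £11.45 + £0.38 + £0.34 + £1.18 + £0.26 + £0.73 = £14.34

£14.34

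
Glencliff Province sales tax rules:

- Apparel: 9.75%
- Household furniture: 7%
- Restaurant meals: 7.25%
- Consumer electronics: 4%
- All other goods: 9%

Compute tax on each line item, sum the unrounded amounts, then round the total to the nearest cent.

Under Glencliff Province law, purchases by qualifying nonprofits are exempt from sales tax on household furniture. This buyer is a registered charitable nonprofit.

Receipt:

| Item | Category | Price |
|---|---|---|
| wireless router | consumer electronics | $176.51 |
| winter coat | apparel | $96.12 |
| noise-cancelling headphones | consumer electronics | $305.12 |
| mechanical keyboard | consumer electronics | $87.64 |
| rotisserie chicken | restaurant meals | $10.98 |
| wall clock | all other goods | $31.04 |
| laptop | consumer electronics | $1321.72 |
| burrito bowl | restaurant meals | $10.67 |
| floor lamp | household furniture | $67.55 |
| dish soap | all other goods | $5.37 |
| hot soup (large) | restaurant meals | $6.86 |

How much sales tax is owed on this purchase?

$90.36

Wireless router $176.51: consumer electronics → 4% → $7.0604
Winter coat $96.12: apparel → 9.75% → $9.3717
Noise-cancelling headphones $305.12: consumer electronics → 4% → $12.2048
Mechanical keyboard $87.64: consumer electronics → 4% → $3.5056
Rotisserie chicken $10.98: restaurant meals → 7.25% → $0.79605
Wall clock $31.04: all other goods → 9% → $2.7936
Laptop $1321.72: consumer electronics → 4% → $52.8688
Burrito bowl $10.67: restaurant meals → 7.25% → $0.773575
Floor lamp $67.55: household furniture, buyer-exempt → 0% → $0.00
Dish soap $5.37: all other goods → 9% → $0.4833
Hot soup (large) $6.86: restaurant meals → 7.25% → $0.49735
Unrounded tax sum = $90.355175 → $90.36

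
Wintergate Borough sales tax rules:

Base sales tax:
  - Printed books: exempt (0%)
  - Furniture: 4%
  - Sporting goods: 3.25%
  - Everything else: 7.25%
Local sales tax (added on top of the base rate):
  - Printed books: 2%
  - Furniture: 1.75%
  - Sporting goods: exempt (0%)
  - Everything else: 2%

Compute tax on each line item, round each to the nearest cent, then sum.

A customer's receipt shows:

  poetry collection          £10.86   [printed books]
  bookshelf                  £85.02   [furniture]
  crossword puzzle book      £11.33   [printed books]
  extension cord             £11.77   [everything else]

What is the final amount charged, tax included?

£125.41

Poetry collection £10.86: printed books → 0% + 2% local = 2% → £0.22
Bookshelf £85.02: furniture → 4% + 1.75% local = 5.75% → £4.89
Crossword puzzle book £11.33: printed books → 0% + 2% local = 2% → £0.23
Extension cord £11.77: everything else → 7.25% + 2% local = 9.25% → £1.09
Subtotal = £118.98; tax = £6.43; total due = £125.41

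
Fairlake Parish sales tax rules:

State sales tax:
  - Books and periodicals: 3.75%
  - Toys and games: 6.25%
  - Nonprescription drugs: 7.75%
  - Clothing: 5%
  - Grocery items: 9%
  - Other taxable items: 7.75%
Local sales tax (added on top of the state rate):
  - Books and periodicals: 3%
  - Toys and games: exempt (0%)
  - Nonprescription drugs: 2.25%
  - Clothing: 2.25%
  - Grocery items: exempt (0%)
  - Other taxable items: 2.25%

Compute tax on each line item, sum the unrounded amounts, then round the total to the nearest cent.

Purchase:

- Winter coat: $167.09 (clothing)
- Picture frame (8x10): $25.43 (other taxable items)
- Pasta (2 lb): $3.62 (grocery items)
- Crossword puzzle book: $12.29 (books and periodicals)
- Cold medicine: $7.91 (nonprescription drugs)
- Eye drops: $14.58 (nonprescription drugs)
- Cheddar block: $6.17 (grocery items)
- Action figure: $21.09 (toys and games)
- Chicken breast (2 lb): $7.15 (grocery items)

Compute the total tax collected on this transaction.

$20.58

Winter coat $167.09: clothing → 5% + 2.25% local = 7.25% → $12.114025
Picture frame (8x10) $25.43: other taxable items → 7.75% + 2.25% local = 10% → $2.543
Pasta (2 lb) $3.62: grocery items → 9% + 0% local = 9% → $0.3258
Crossword puzzle book $12.29: books and periodicals → 3.75% + 3% local = 6.75% → $0.829575
Cold medicine $7.91: nonprescription drugs → 7.75% + 2.25% local = 10% → $0.791
Eye drops $14.58: nonprescription drugs → 7.75% + 2.25% local = 10% → $1.458
Cheddar block $6.17: grocery items → 9% + 0% local = 9% → $0.5553
Action figure $21.09: toys and games → 6.25% + 0% local = 6.25% → $1.318125
Chicken breast (2 lb) $7.15: grocery items → 9% + 0% local = 9% → $0.6435
Unrounded tax sum = $20.578325 → $20.58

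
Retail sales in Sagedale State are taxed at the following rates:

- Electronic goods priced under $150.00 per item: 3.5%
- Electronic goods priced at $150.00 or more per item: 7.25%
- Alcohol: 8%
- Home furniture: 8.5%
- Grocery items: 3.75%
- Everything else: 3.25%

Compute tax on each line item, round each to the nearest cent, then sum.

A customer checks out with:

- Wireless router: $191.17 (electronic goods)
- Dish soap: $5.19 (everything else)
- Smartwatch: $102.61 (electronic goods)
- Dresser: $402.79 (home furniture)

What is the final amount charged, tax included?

$753.62

Wireless router $191.17: electronic goods, $150.00 or more → 7.25% → $13.86
Dish soap $5.19: everything else → 3.25% → $0.17
Smartwatch $102.61: electronic goods, under $150.00 → 3.5% → $3.59
Dresser $402.79: home furniture → 8.5% → $34.24
Subtotal = $701.76; tax = $51.86; total due = $753.62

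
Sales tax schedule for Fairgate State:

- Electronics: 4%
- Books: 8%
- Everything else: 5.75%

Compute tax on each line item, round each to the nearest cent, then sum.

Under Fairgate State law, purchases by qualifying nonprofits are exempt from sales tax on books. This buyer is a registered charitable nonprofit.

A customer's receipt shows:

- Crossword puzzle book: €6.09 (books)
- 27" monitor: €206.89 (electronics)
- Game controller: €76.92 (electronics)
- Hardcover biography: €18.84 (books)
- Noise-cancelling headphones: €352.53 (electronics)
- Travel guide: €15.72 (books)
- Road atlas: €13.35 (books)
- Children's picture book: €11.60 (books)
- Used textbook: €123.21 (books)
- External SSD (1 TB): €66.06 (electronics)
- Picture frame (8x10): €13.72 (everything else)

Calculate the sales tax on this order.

Crossword puzzle book €6.09: books, buyer-exempt → 0% → €0.00
27" monitor €206.89: electronics → 4% → €8.28
Game controller €76.92: electronics → 4% → €3.08
Hardcover biography €18.84: books, buyer-exempt → 0% → €0.00
Noise-cancelling headphones €352.53: electronics → 4% → €14.10
Travel guide €15.72: books, buyer-exempt → 0% → €0.00
Road atlas €13.35: books, buyer-exempt → 0% → €0.00
Children's picture book €11.60: books, buyer-exempt → 0% → €0.00
Used textbook €123.21: books, buyer-exempt → 0% → €0.00
External SSD (1 TB) €66.06: electronics → 4% → €2.64
Picture frame (8x10) €13.72: everything else → 5.75% → €0.79
Total tax = €8.28 + €3.08 + €14.10 + €2.64 + €0.79 = €28.89

€28.89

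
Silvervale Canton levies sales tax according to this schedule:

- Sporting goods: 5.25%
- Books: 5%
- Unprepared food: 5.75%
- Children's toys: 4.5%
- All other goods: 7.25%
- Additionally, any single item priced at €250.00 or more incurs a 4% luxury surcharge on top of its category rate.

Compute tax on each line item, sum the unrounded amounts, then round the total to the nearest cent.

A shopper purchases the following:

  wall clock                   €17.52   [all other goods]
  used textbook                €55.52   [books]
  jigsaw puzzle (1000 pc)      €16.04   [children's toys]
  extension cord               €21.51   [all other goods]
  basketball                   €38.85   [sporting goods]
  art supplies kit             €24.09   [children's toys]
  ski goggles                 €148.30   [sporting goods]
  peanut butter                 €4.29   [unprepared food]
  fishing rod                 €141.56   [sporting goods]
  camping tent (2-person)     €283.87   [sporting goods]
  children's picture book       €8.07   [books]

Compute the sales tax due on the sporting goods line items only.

€43.52

Basketball €38.85: sporting goods → 5.25% → €2.039625
Ski goggles €148.30: sporting goods → 5.25% → €7.78575
Fishing rod €141.56: sporting goods → 5.25% → €7.4319
Camping tent (2-person) €283.87: sporting goods → 5.25% + 4% surcharge = 9.25% → €26.257975
Tax on sporting goods: unrounded sum = €43.51525 → €43.52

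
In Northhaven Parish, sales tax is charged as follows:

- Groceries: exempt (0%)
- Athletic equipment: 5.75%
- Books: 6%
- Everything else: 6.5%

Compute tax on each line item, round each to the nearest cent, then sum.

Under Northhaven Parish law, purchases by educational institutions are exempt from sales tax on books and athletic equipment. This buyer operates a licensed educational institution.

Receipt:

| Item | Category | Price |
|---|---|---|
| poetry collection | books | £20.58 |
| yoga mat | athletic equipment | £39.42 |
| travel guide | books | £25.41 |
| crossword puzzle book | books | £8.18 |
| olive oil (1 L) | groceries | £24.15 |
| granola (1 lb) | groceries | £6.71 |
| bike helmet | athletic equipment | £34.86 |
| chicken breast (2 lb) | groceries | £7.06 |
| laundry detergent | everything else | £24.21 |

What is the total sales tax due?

Poetry collection £20.58: books, buyer-exempt → 0% → £0.00
Yoga mat £39.42: athletic equipment, buyer-exempt → 0% → £0.00
Travel guide £25.41: books, buyer-exempt → 0% → £0.00
Crossword puzzle book £8.18: books, buyer-exempt → 0% → £0.00
Olive oil (1 L) £24.15: groceries → 0% → £0.00
Granola (1 lb) £6.71: groceries → 0% → £0.00
Bike helmet £34.86: athletic equipment, buyer-exempt → 0% → £0.00
Chicken breast (2 lb) £7.06: groceries → 0% → £0.00
Laundry detergent £24.21: everything else → 6.5% → £1.57
Total tax = £1.57

£1.57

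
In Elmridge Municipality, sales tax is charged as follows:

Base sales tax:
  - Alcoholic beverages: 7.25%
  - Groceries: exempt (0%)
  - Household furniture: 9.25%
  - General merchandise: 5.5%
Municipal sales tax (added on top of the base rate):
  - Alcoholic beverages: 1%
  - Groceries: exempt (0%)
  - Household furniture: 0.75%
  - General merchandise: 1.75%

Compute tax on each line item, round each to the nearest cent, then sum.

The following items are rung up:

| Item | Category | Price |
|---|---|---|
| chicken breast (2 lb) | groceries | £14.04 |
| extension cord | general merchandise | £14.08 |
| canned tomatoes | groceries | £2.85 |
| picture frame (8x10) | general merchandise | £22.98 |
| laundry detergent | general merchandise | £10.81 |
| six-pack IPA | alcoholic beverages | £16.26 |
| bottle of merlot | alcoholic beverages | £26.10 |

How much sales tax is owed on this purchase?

Chicken breast (2 lb) £14.04: groceries → 0% + 0% municipal = 0% → £0.00
Extension cord £14.08: general merchandise → 5.5% + 1.75% municipal = 7.25% → £1.02
Canned tomatoes £2.85: groceries → 0% + 0% municipal = 0% → £0.00
Picture frame (8x10) £22.98: general merchandise → 5.5% + 1.75% municipal = 7.25% → £1.67
Laundry detergent £10.81: general merchandise → 5.5% + 1.75% municipal = 7.25% → £0.78
Six-pack IPA £16.26: alcoholic beverages → 7.25% + 1% municipal = 8.25% → £1.34
Bottle of merlot £26.10: alcoholic beverages → 7.25% + 1% municipal = 8.25% → £2.15
Total tax = £1.02 + £1.67 + £0.78 + £1.34 + £2.15 = £6.96

£6.96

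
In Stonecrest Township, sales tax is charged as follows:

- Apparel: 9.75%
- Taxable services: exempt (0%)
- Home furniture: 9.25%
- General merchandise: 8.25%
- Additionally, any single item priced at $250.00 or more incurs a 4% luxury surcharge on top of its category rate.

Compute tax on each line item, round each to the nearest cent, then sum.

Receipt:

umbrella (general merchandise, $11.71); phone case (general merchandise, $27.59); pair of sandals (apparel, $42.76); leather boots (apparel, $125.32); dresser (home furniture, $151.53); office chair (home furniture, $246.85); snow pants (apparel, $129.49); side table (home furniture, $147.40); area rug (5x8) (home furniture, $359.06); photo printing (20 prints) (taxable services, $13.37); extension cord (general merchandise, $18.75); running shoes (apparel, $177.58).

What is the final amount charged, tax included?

$1600.60

Umbrella $11.71: general merchandise → 8.25% → $0.97
Phone case $27.59: general merchandise → 8.25% → $2.28
Pair of sandals $42.76: apparel → 9.75% → $4.17
Leather boots $125.32: apparel → 9.75% → $12.22
Dresser $151.53: home furniture → 9.25% → $14.02
Office chair $246.85: home furniture → 9.25% → $22.83
Snow pants $129.49: apparel → 9.75% → $12.63
Side table $147.40: home furniture → 9.25% → $13.63
Area rug (5x8) $359.06: home furniture → 9.25% + 4% surcharge = 13.25% → $47.58
Photo printing (20 prints) $13.37: taxable services → 0% → $0.00
Extension cord $18.75: general merchandise → 8.25% → $1.55
Running shoes $177.58: apparel → 9.75% → $17.31
Subtotal = $1451.41; tax = $149.19; total due = $1600.60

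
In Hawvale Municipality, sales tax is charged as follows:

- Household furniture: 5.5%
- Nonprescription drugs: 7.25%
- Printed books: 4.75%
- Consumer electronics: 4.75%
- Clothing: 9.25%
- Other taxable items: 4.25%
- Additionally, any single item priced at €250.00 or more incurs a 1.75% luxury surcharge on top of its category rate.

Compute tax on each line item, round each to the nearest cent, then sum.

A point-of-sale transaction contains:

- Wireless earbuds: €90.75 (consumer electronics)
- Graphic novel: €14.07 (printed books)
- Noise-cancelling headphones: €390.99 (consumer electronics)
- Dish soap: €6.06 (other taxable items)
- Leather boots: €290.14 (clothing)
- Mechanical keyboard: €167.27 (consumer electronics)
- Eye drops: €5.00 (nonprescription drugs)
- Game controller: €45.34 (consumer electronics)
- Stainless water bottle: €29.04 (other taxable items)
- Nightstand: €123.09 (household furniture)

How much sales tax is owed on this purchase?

Wireless earbuds €90.75: consumer electronics → 4.75% → €4.31
Graphic novel €14.07: printed books → 4.75% → €0.67
Noise-cancelling headphones €390.99: consumer electronics → 4.75% + 1.75% surcharge = 6.5% → €25.41
Dish soap €6.06: other taxable items → 4.25% → €0.26
Leather boots €290.14: clothing → 9.25% + 1.75% surcharge = 11% → €31.92
Mechanical keyboard €167.27: consumer electronics → 4.75% → €7.95
Eye drops €5.00: nonprescription drugs → 7.25% → €0.36
Game controller €45.34: consumer electronics → 4.75% → €2.15
Stainless water bottle €29.04: other taxable items → 4.25% → €1.23
Nightstand €123.09: household furniture → 5.5% → €6.77
Total tax = €4.31 + €0.67 + €25.41 + €0.26 + €31.92 + €7.95 + €0.36 + €2.15 + €1.23 + €6.77 = €81.03

€81.03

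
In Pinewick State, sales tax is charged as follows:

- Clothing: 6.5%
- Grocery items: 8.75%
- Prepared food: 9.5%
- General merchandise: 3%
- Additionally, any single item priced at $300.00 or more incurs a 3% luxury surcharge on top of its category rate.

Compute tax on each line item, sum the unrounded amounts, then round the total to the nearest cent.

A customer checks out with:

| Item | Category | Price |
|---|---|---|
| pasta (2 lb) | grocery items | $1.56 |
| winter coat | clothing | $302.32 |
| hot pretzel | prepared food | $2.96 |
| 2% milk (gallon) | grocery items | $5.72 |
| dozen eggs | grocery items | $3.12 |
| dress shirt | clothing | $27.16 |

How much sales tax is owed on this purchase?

$31.68

Pasta (2 lb) $1.56: grocery items → 8.75% → $0.1365
Winter coat $302.32: clothing → 6.5% + 3% surcharge = 9.5% → $28.7204
Hot pretzel $2.96: prepared food → 9.5% → $0.2812
2% milk (gallon) $5.72: grocery items → 8.75% → $0.5005
Dozen eggs $3.12: grocery items → 8.75% → $0.273
Dress shirt $27.16: clothing → 6.5% → $1.7654
Unrounded tax sum = $31.677 → $31.68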